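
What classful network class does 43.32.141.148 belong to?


First octet: 43
Binary: 00101011
0xxxxxxx -> Class A (1-126)
Class A, default mask 255.0.0.0 (/8)


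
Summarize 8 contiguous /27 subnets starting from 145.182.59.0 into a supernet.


Original prefix: /27
Number of subnets: 8 = 2^3
New prefix = 27 - 3 = 24
Supernet: 145.182.59.0/24


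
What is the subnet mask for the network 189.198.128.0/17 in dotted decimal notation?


/17 means 17 network bits, 15 host bits
Binary: 11111111111111111000000000000000
Mask: 255.255.128.0


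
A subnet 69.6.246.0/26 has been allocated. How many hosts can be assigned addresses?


Host bits = 32 - 26 = 6
Total addresses = 2^6 = 64
Usable = total - 2 (network and broadcast)
Usable hosts: 62


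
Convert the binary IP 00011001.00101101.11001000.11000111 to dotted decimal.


00011001 = 25
00101101 = 45
11001000 = 200
11000111 = 199
IP: 25.45.200.199


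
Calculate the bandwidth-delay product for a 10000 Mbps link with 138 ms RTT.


BDP = bandwidth * RTT
= 10000 Mbps * 138 ms
= 10000 * 1e6 * 138 / 1000 bits
= 1380000000 bits
= 172500000 bytes
= 168457.0312 KB
BDP = 1380000000 bits (172500000 bytes)


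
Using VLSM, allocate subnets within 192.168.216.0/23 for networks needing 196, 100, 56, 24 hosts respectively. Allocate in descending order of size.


196 hosts -> /24 (254 usable): 192.168.216.0/24
100 hosts -> /25 (126 usable): 192.168.217.0/25
56 hosts -> /26 (62 usable): 192.168.217.128/26
24 hosts -> /27 (30 usable): 192.168.217.192/27
Allocation: 192.168.216.0/24 (196 hosts, 254 usable); 192.168.217.0/25 (100 hosts, 126 usable); 192.168.217.128/26 (56 hosts, 62 usable); 192.168.217.192/27 (24 hosts, 30 usable)


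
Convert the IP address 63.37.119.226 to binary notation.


63 = 00111111
37 = 00100101
119 = 01110111
226 = 11100010
Binary: 00111111.00100101.01110111.11100010


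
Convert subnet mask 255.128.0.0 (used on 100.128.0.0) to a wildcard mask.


Subnet mask: 255.128.0.0
Wildcard = 255.255.255.255 - subnet mask
255 - 255 = 0
255 - 128 = 127
255 - 0 = 255
255 - 0 = 255
Wildcard: 0.127.255.255


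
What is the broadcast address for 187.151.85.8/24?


Network: 187.151.85.0/24
Host bits = 8
Set all host bits to 1:
Broadcast: 187.151.85.255


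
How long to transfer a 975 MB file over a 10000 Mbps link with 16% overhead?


Effective throughput = 10000 * (1 - 16/100) = 8400 Mbps
File size in Mb = 975 * 8 = 7800 Mb
Time = 7800 / 8400
Time = 0.9286 seconds


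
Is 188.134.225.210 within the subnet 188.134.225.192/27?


Subnet network: 188.134.225.192
Test IP AND mask: 188.134.225.192
Yes, 188.134.225.210 is in 188.134.225.192/27


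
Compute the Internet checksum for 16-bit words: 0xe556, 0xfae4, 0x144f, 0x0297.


Sum all words (with carry folding):
+ 0xe556 = 0xe556
+ 0xfae4 = 0xe03b
+ 0x144f = 0xf48a
+ 0x0297 = 0xf721
One's complement: ~0xf721
Checksum = 0x08de


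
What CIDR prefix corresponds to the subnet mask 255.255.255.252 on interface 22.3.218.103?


Binary: 11111111.11111111.11111111.11111100
Count leading 1s
Prefix: /30


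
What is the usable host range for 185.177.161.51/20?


Network: 185.177.160.0
Broadcast: 185.177.175.255
First usable = network + 1
Last usable = broadcast - 1
Range: 185.177.160.1 to 185.177.175.254


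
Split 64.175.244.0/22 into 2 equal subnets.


New prefix = 22 + 1 = 23
Each subnet has 512 addresses
  64.175.244.0/23
  64.175.246.0/23
Subnets: 64.175.244.0/23, 64.175.246.0/23


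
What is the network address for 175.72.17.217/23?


IP:   10101111.01001000.00010001.11011001
Mask: 11111111.11111111.11111110.00000000
AND operation:
Net:  10101111.01001000.00010000.00000000
Network: 175.72.16.0/23


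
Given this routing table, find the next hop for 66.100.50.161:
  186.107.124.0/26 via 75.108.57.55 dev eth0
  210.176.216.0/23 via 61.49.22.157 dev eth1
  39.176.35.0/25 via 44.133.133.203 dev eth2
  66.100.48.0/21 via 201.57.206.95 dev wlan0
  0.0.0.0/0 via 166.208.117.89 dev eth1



Longest prefix match for 66.100.50.161:
  /26 186.107.124.0: no
  /23 210.176.216.0: no
  /25 39.176.35.0: no
  /21 66.100.48.0: MATCH
  /0 0.0.0.0: MATCH
Selected: next-hop 201.57.206.95 via wlan0 (matched /21)


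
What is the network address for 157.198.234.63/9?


IP:   10011101.11000110.11101010.00111111
Mask: 11111111.10000000.00000000.00000000
AND operation:
Net:  10011101.10000000.00000000.00000000
Network: 157.128.0.0/9


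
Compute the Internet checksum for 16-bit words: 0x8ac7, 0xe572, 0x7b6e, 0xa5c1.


Sum all words (with carry folding):
+ 0x8ac7 = 0x8ac7
+ 0xe572 = 0x703a
+ 0x7b6e = 0xeba8
+ 0xa5c1 = 0x916a
One's complement: ~0x916a
Checksum = 0x6e95


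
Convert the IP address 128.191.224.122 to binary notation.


128 = 10000000
191 = 10111111
224 = 11100000
122 = 01111010
Binary: 10000000.10111111.11100000.01111010


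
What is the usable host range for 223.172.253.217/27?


Network: 223.172.253.192
Broadcast: 223.172.253.223
First usable = network + 1
Last usable = broadcast - 1
Range: 223.172.253.193 to 223.172.253.222


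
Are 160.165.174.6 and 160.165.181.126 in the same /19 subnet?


Mask: 255.255.224.0
160.165.174.6 AND mask = 160.165.160.0
160.165.181.126 AND mask = 160.165.160.0
Yes, same subnet (160.165.160.0)


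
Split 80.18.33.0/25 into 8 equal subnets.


New prefix = 25 + 3 = 28
Each subnet has 16 addresses
  80.18.33.0/28
  80.18.33.16/28
  80.18.33.32/28
  80.18.33.48/28
  80.18.33.64/28
  80.18.33.80/28
  80.18.33.96/28
  80.18.33.112/28
Subnets: 80.18.33.0/28, 80.18.33.16/28, 80.18.33.32/28, 80.18.33.48/28, 80.18.33.64/28, 80.18.33.80/28, 80.18.33.96/28, 80.18.33.112/28


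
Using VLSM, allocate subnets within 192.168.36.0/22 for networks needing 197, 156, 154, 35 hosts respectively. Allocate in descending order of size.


197 hosts -> /24 (254 usable): 192.168.36.0/24
156 hosts -> /24 (254 usable): 192.168.37.0/24
154 hosts -> /24 (254 usable): 192.168.38.0/24
35 hosts -> /26 (62 usable): 192.168.39.0/26
Allocation: 192.168.36.0/24 (197 hosts, 254 usable); 192.168.37.0/24 (156 hosts, 254 usable); 192.168.38.0/24 (154 hosts, 254 usable); 192.168.39.0/26 (35 hosts, 62 usable)


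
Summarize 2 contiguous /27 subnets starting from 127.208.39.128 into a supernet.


Original prefix: /27
Number of subnets: 2 = 2^1
New prefix = 27 - 1 = 26
Supernet: 127.208.39.128/26


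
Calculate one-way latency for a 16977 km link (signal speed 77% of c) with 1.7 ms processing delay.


Speed = 0.77 * 3e5 km/s = 231000 km/s
Propagation delay = 16977 / 231000 = 0.0735 s = 73.4935 ms
Processing delay = 1.7 ms
Total one-way latency = 75.1935 ms


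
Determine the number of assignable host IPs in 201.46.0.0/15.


Host bits = 32 - 15 = 17
Total addresses = 2^17 = 131072
Usable = total - 2 (network and broadcast)
Usable hosts: 131070


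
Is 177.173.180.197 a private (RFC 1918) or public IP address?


RFC 1918 private ranges:
  10.0.0.0/8 (10.0.0.0 - 10.255.255.255)
  172.16.0.0/12 (172.16.0.0 - 172.31.255.255)
  192.168.0.0/16 (192.168.0.0 - 192.168.255.255)
Public (not in any RFC 1918 range)


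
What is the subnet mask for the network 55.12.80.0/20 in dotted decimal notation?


/20 means 20 network bits, 12 host bits
Binary: 11111111111111111111000000000000
Mask: 255.255.240.0


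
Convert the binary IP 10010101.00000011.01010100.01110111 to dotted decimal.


10010101 = 149
00000011 = 3
01010100 = 84
01110111 = 119
IP: 149.3.84.119


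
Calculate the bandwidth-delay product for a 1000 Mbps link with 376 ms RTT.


BDP = bandwidth * RTT
= 1000 Mbps * 376 ms
= 1000 * 1e6 * 376 / 1000 bits
= 376000000 bits
= 47000000 bytes
= 45898.4375 KB
BDP = 376000000 bits (47000000 bytes)


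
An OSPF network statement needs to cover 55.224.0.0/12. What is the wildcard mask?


Subnet mask: 255.240.0.0
Wildcard = 255.255.255.255 - subnet mask
255 - 255 = 0
255 - 240 = 15
255 - 0 = 255
255 - 0 = 255
Wildcard: 0.15.255.255


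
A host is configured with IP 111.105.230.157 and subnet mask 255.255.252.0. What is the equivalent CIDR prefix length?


Binary: 11111111.11111111.11111100.00000000
Count leading 1s
Prefix: /22


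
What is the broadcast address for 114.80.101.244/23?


Network: 114.80.100.0/23
Host bits = 9
Set all host bits to 1:
Broadcast: 114.80.101.255


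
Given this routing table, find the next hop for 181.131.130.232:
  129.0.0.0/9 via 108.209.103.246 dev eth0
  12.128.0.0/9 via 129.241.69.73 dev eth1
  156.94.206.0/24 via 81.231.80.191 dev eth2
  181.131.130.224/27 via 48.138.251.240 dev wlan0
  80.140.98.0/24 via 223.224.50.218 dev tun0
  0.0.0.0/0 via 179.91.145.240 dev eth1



Longest prefix match for 181.131.130.232:
  /9 129.0.0.0: no
  /9 12.128.0.0: no
  /24 156.94.206.0: no
  /27 181.131.130.224: MATCH
  /24 80.140.98.0: no
  /0 0.0.0.0: MATCH
Selected: next-hop 48.138.251.240 via wlan0 (matched /27)


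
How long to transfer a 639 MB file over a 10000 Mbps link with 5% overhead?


Effective throughput = 10000 * (1 - 5/100) = 9500 Mbps
File size in Mb = 639 * 8 = 5112 Mb
Time = 5112 / 9500
Time = 0.5381 seconds


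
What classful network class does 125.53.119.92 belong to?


First octet: 125
Binary: 01111101
0xxxxxxx -> Class A (1-126)
Class A, default mask 255.0.0.0 (/8)


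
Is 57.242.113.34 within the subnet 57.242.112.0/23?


Subnet network: 57.242.112.0
Test IP AND mask: 57.242.112.0
Yes, 57.242.113.34 is in 57.242.112.0/23


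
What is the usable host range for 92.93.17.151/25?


Network: 92.93.17.128
Broadcast: 92.93.17.255
First usable = network + 1
Last usable = broadcast - 1
Range: 92.93.17.129 to 92.93.17.254


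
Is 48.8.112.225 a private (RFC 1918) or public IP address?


RFC 1918 private ranges:
  10.0.0.0/8 (10.0.0.0 - 10.255.255.255)
  172.16.0.0/12 (172.16.0.0 - 172.31.255.255)
  192.168.0.0/16 (192.168.0.0 - 192.168.255.255)
Public (not in any RFC 1918 range)


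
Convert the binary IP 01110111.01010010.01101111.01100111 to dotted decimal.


01110111 = 119
01010010 = 82
01101111 = 111
01100111 = 103
IP: 119.82.111.103


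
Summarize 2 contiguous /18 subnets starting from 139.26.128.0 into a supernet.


Original prefix: /18
Number of subnets: 2 = 2^1
New prefix = 18 - 1 = 17
Supernet: 139.26.128.0/17


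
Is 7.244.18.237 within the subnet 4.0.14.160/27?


Subnet network: 4.0.14.160
Test IP AND mask: 7.244.18.224
No, 7.244.18.237 is not in 4.0.14.160/27


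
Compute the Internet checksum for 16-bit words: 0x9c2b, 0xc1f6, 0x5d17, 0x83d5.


Sum all words (with carry folding):
+ 0x9c2b = 0x9c2b
+ 0xc1f6 = 0x5e22
+ 0x5d17 = 0xbb39
+ 0x83d5 = 0x3f0f
One's complement: ~0x3f0f
Checksum = 0xc0f0


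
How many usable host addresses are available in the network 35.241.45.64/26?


Host bits = 32 - 26 = 6
Total addresses = 2^6 = 64
Usable = total - 2 (network and broadcast)
Usable hosts: 62


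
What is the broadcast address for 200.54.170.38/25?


Network: 200.54.170.0/25
Host bits = 7
Set all host bits to 1:
Broadcast: 200.54.170.127


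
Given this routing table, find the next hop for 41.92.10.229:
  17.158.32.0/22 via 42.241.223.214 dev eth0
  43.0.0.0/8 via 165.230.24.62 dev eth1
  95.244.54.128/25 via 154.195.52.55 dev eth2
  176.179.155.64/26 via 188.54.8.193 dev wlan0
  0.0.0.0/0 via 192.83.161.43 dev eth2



Longest prefix match for 41.92.10.229:
  /22 17.158.32.0: no
  /8 43.0.0.0: no
  /25 95.244.54.128: no
  /26 176.179.155.64: no
  /0 0.0.0.0: MATCH
Selected: next-hop 192.83.161.43 via eth2 (matched /0)


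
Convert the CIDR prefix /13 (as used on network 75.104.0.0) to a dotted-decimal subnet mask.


/13 means 13 network bits, 19 host bits
Binary: 11111111111110000000000000000000
Mask: 255.248.0.0


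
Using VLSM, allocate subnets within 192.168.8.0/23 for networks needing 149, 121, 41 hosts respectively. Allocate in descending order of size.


149 hosts -> /24 (254 usable): 192.168.8.0/24
121 hosts -> /25 (126 usable): 192.168.9.0/25
41 hosts -> /26 (62 usable): 192.168.9.128/26
Allocation: 192.168.8.0/24 (149 hosts, 254 usable); 192.168.9.0/25 (121 hosts, 126 usable); 192.168.9.128/26 (41 hosts, 62 usable)


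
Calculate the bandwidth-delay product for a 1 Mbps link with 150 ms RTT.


BDP = bandwidth * RTT
= 1 Mbps * 150 ms
= 1 * 1e6 * 150 / 1000 bits
= 150000 bits
= 18750 bytes
= 18.3105 KB
BDP = 150000 bits (18750 bytes)


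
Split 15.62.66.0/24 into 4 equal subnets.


New prefix = 24 + 2 = 26
Each subnet has 64 addresses
  15.62.66.0/26
  15.62.66.64/26
  15.62.66.128/26
  15.62.66.192/26
Subnets: 15.62.66.0/26, 15.62.66.64/26, 15.62.66.128/26, 15.62.66.192/26


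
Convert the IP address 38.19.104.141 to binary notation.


38 = 00100110
19 = 00010011
104 = 01101000
141 = 10001101
Binary: 00100110.00010011.01101000.10001101


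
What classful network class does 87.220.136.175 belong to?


First octet: 87
Binary: 01010111
0xxxxxxx -> Class A (1-126)
Class A, default mask 255.0.0.0 (/8)


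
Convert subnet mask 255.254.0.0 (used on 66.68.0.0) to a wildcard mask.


Subnet mask: 255.254.0.0
Wildcard = 255.255.255.255 - subnet mask
255 - 255 = 0
255 - 254 = 1
255 - 0 = 255
255 - 0 = 255
Wildcard: 0.1.255.255


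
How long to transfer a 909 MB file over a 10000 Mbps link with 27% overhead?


Effective throughput = 10000 * (1 - 27/100) = 7300 Mbps
File size in Mb = 909 * 8 = 7272 Mb
Time = 7272 / 7300
Time = 0.9962 seconds


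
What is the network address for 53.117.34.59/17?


IP:   00110101.01110101.00100010.00111011
Mask: 11111111.11111111.10000000.00000000
AND operation:
Net:  00110101.01110101.00000000.00000000
Network: 53.117.0.0/17


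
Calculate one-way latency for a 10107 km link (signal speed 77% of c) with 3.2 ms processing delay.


Speed = 0.77 * 3e5 km/s = 231000 km/s
Propagation delay = 10107 / 231000 = 0.0438 s = 43.7532 ms
Processing delay = 3.2 ms
Total one-way latency = 46.9532 ms


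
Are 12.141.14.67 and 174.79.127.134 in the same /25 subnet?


Mask: 255.255.255.128
12.141.14.67 AND mask = 12.141.14.0
174.79.127.134 AND mask = 174.79.127.128
No, different subnets (12.141.14.0 vs 174.79.127.128)


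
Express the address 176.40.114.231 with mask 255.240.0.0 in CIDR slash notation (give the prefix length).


Binary: 11111111.11110000.00000000.00000000
Count leading 1s
Prefix: /12


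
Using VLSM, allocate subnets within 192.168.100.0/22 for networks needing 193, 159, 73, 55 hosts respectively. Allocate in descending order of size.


193 hosts -> /24 (254 usable): 192.168.100.0/24
159 hosts -> /24 (254 usable): 192.168.101.0/24
73 hosts -> /25 (126 usable): 192.168.102.0/25
55 hosts -> /26 (62 usable): 192.168.102.128/26
Allocation: 192.168.100.0/24 (193 hosts, 254 usable); 192.168.101.0/24 (159 hosts, 254 usable); 192.168.102.0/25 (73 hosts, 126 usable); 192.168.102.128/26 (55 hosts, 62 usable)


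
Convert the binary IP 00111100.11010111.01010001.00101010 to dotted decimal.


00111100 = 60
11010111 = 215
01010001 = 81
00101010 = 42
IP: 60.215.81.42


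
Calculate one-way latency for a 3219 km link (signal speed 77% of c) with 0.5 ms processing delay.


Speed = 0.77 * 3e5 km/s = 231000 km/s
Propagation delay = 3219 / 231000 = 0.0139 s = 13.9351 ms
Processing delay = 0.5 ms
Total one-way latency = 14.4351 ms


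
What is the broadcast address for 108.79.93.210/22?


Network: 108.79.92.0/22
Host bits = 10
Set all host bits to 1:
Broadcast: 108.79.95.255


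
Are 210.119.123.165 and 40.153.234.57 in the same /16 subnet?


Mask: 255.255.0.0
210.119.123.165 AND mask = 210.119.0.0
40.153.234.57 AND mask = 40.153.0.0
No, different subnets (210.119.0.0 vs 40.153.0.0)


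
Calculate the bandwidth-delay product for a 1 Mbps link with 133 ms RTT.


BDP = bandwidth * RTT
= 1 Mbps * 133 ms
= 1 * 1e6 * 133 / 1000 bits
= 133000 bits
= 16625 bytes
= 16.2354 KB
BDP = 133000 bits (16625 bytes)


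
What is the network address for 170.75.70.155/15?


IP:   10101010.01001011.01000110.10011011
Mask: 11111111.11111110.00000000.00000000
AND operation:
Net:  10101010.01001010.00000000.00000000
Network: 170.74.0.0/15


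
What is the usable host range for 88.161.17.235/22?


Network: 88.161.16.0
Broadcast: 88.161.19.255
First usable = network + 1
Last usable = broadcast - 1
Range: 88.161.16.1 to 88.161.19.254


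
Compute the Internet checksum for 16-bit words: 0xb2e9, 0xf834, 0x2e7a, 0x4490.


Sum all words (with carry folding):
+ 0xb2e9 = 0xb2e9
+ 0xf834 = 0xab1e
+ 0x2e7a = 0xd998
+ 0x4490 = 0x1e29
One's complement: ~0x1e29
Checksum = 0xe1d6


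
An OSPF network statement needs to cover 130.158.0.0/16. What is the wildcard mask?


Subnet mask: 255.255.0.0
Wildcard = 255.255.255.255 - subnet mask
255 - 255 = 0
255 - 255 = 0
255 - 0 = 255
255 - 0 = 255
Wildcard: 0.0.255.255


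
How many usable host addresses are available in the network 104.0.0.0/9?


Host bits = 32 - 9 = 23
Total addresses = 2^23 = 8388608
Usable = total - 2 (network and broadcast)
Usable hosts: 8388606


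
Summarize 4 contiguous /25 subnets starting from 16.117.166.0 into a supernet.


Original prefix: /25
Number of subnets: 4 = 2^2
New prefix = 25 - 2 = 23
Supernet: 16.117.166.0/23


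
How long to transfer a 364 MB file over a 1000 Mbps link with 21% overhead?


Effective throughput = 1000 * (1 - 21/100) = 790 Mbps
File size in Mb = 364 * 8 = 2912 Mb
Time = 2912 / 790
Time = 3.6861 seconds


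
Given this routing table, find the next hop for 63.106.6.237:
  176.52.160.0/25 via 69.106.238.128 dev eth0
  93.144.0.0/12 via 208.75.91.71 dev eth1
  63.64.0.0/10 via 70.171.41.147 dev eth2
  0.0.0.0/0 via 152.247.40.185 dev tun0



Longest prefix match for 63.106.6.237:
  /25 176.52.160.0: no
  /12 93.144.0.0: no
  /10 63.64.0.0: MATCH
  /0 0.0.0.0: MATCH
Selected: next-hop 70.171.41.147 via eth2 (matched /10)


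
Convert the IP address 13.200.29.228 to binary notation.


13 = 00001101
200 = 11001000
29 = 00011101
228 = 11100100
Binary: 00001101.11001000.00011101.11100100


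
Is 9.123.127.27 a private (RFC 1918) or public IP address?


RFC 1918 private ranges:
  10.0.0.0/8 (10.0.0.0 - 10.255.255.255)
  172.16.0.0/12 (172.16.0.0 - 172.31.255.255)
  192.168.0.0/16 (192.168.0.0 - 192.168.255.255)
Public (not in any RFC 1918 range)


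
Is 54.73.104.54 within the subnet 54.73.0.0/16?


Subnet network: 54.73.0.0
Test IP AND mask: 54.73.0.0
Yes, 54.73.104.54 is in 54.73.0.0/16


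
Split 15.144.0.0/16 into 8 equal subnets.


New prefix = 16 + 3 = 19
Each subnet has 8192 addresses
  15.144.0.0/19
  15.144.32.0/19
  15.144.64.0/19
  15.144.96.0/19
  15.144.128.0/19
  15.144.160.0/19
  15.144.192.0/19
  15.144.224.0/19
Subnets: 15.144.0.0/19, 15.144.32.0/19, 15.144.64.0/19, 15.144.96.0/19, 15.144.128.0/19, 15.144.160.0/19, 15.144.192.0/19, 15.144.224.0/19


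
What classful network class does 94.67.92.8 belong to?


First octet: 94
Binary: 01011110
0xxxxxxx -> Class A (1-126)
Class A, default mask 255.0.0.0 (/8)


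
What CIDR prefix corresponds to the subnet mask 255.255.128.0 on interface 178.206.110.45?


Binary: 11111111.11111111.10000000.00000000
Count leading 1s
Prefix: /17


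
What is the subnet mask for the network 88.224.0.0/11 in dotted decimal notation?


/11 means 11 network bits, 21 host bits
Binary: 11111111111000000000000000000000
Mask: 255.224.0.0


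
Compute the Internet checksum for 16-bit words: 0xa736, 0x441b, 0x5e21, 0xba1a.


Sum all words (with carry folding):
+ 0xa736 = 0xa736
+ 0x441b = 0xeb51
+ 0x5e21 = 0x4973
+ 0xba1a = 0x038e
One's complement: ~0x038e
Checksum = 0xfc71


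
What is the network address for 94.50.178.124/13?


IP:   01011110.00110010.10110010.01111100
Mask: 11111111.11111000.00000000.00000000
AND operation:
Net:  01011110.00110000.00000000.00000000
Network: 94.48.0.0/13


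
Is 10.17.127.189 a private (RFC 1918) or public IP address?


RFC 1918 private ranges:
  10.0.0.0/8 (10.0.0.0 - 10.255.255.255)
  172.16.0.0/12 (172.16.0.0 - 172.31.255.255)
  192.168.0.0/16 (192.168.0.0 - 192.168.255.255)
Private (in 10.0.0.0/8)


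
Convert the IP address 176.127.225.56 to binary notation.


176 = 10110000
127 = 01111111
225 = 11100001
56 = 00111000
Binary: 10110000.01111111.11100001.00111000


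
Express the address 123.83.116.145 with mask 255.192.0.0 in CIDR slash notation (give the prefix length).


Binary: 11111111.11000000.00000000.00000000
Count leading 1s
Prefix: /10


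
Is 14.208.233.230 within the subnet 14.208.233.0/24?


Subnet network: 14.208.233.0
Test IP AND mask: 14.208.233.0
Yes, 14.208.233.230 is in 14.208.233.0/24


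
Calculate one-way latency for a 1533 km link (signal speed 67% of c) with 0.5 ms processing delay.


Speed = 0.67 * 3e5 km/s = 201000 km/s
Propagation delay = 1533 / 201000 = 0.0076 s = 7.6269 ms
Processing delay = 0.5 ms
Total one-way latency = 8.1269 ms


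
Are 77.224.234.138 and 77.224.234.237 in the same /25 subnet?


Mask: 255.255.255.128
77.224.234.138 AND mask = 77.224.234.128
77.224.234.237 AND mask = 77.224.234.128
Yes, same subnet (77.224.234.128)


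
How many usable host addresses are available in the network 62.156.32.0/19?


Host bits = 32 - 19 = 13
Total addresses = 2^13 = 8192
Usable = total - 2 (network and broadcast)
Usable hosts: 8190


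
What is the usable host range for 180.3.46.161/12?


Network: 180.0.0.0
Broadcast: 180.15.255.255
First usable = network + 1
Last usable = broadcast - 1
Range: 180.0.0.1 to 180.15.255.254


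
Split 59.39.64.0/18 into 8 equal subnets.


New prefix = 18 + 3 = 21
Each subnet has 2048 addresses
  59.39.64.0/21
  59.39.72.0/21
  59.39.80.0/21
  59.39.88.0/21
  59.39.96.0/21
  59.39.104.0/21
  59.39.112.0/21
  59.39.120.0/21
Subnets: 59.39.64.0/21, 59.39.72.0/21, 59.39.80.0/21, 59.39.88.0/21, 59.39.96.0/21, 59.39.104.0/21, 59.39.112.0/21, 59.39.120.0/21


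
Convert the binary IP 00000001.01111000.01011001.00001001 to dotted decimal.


00000001 = 1
01111000 = 120
01011001 = 89
00001001 = 9
IP: 1.120.89.9


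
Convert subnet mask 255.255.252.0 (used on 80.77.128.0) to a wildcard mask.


Subnet mask: 255.255.252.0
Wildcard = 255.255.255.255 - subnet mask
255 - 255 = 0
255 - 255 = 0
255 - 252 = 3
255 - 0 = 255
Wildcard: 0.0.3.255


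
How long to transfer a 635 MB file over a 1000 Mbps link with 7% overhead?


Effective throughput = 1000 * (1 - 7/100) = 930.0 Mbps
File size in Mb = 635 * 8 = 5080 Mb
Time = 5080 / 930.0
Time = 5.4624 seconds


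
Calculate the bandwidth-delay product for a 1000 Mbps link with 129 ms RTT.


BDP = bandwidth * RTT
= 1000 Mbps * 129 ms
= 1000 * 1e6 * 129 / 1000 bits
= 129000000 bits
= 16125000 bytes
= 15747.0703 KB
BDP = 129000000 bits (16125000 bytes)


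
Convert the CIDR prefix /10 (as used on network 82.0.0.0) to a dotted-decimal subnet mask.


/10 means 10 network bits, 22 host bits
Binary: 11111111110000000000000000000000
Mask: 255.192.0.0


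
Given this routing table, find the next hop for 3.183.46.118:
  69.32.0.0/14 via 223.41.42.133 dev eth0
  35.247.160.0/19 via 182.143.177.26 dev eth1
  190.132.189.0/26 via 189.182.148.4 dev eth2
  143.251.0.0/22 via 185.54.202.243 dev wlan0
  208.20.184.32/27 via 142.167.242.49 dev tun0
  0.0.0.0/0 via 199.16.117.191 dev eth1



Longest prefix match for 3.183.46.118:
  /14 69.32.0.0: no
  /19 35.247.160.0: no
  /26 190.132.189.0: no
  /22 143.251.0.0: no
  /27 208.20.184.32: no
  /0 0.0.0.0: MATCH
Selected: next-hop 199.16.117.191 via eth1 (matched /0)


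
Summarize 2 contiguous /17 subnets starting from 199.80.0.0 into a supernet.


Original prefix: /17
Number of subnets: 2 = 2^1
New prefix = 17 - 1 = 16
Supernet: 199.80.0.0/16


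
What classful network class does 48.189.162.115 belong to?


First octet: 48
Binary: 00110000
0xxxxxxx -> Class A (1-126)
Class A, default mask 255.0.0.0 (/8)


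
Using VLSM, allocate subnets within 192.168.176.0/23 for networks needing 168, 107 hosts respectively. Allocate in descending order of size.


168 hosts -> /24 (254 usable): 192.168.176.0/24
107 hosts -> /25 (126 usable): 192.168.177.0/25
Allocation: 192.168.176.0/24 (168 hosts, 254 usable); 192.168.177.0/25 (107 hosts, 126 usable)


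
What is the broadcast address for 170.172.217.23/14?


Network: 170.172.0.0/14
Host bits = 18
Set all host bits to 1:
Broadcast: 170.175.255.255


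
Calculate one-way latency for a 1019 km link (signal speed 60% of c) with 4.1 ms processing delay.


Speed = 0.6 * 3e5 km/s = 180000 km/s
Propagation delay = 1019 / 180000 = 0.0057 s = 5.6611 ms
Processing delay = 4.1 ms
Total one-way latency = 9.7611 ms


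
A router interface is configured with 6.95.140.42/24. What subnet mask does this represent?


/24 means 24 network bits, 8 host bits
Binary: 11111111111111111111111100000000
Mask: 255.255.255.0


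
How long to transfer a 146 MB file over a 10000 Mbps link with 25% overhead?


Effective throughput = 10000 * (1 - 25/100) = 7500 Mbps
File size in Mb = 146 * 8 = 1168 Mb
Time = 1168 / 7500
Time = 0.1557 seconds


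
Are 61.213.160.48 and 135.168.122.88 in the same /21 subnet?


Mask: 255.255.248.0
61.213.160.48 AND mask = 61.213.160.0
135.168.122.88 AND mask = 135.168.120.0
No, different subnets (61.213.160.0 vs 135.168.120.0)


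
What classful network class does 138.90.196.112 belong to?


First octet: 138
Binary: 10001010
10xxxxxx -> Class B (128-191)
Class B, default mask 255.255.0.0 (/16)


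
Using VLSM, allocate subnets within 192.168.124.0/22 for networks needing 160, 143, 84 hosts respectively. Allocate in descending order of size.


160 hosts -> /24 (254 usable): 192.168.124.0/24
143 hosts -> /24 (254 usable): 192.168.125.0/24
84 hosts -> /25 (126 usable): 192.168.126.0/25
Allocation: 192.168.124.0/24 (160 hosts, 254 usable); 192.168.125.0/24 (143 hosts, 254 usable); 192.168.126.0/25 (84 hosts, 126 usable)


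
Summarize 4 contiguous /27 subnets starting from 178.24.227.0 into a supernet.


Original prefix: /27
Number of subnets: 4 = 2^2
New prefix = 27 - 2 = 25
Supernet: 178.24.227.0/25


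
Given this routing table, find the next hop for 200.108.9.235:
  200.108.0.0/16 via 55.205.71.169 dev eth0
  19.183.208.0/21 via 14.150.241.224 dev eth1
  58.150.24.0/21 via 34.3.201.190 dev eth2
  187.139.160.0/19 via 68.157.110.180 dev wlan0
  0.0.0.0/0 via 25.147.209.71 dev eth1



Longest prefix match for 200.108.9.235:
  /16 200.108.0.0: MATCH
  /21 19.183.208.0: no
  /21 58.150.24.0: no
  /19 187.139.160.0: no
  /0 0.0.0.0: MATCH
Selected: next-hop 55.205.71.169 via eth0 (matched /16)


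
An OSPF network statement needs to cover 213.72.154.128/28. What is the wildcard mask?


Subnet mask: 255.255.255.240
Wildcard = 255.255.255.255 - subnet mask
255 - 255 = 0
255 - 255 = 0
255 - 255 = 0
255 - 240 = 15
Wildcard: 0.0.0.15


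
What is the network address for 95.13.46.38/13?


IP:   01011111.00001101.00101110.00100110
Mask: 11111111.11111000.00000000.00000000
AND operation:
Net:  01011111.00001000.00000000.00000000
Network: 95.8.0.0/13


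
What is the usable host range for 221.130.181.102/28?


Network: 221.130.181.96
Broadcast: 221.130.181.111
First usable = network + 1
Last usable = broadcast - 1
Range: 221.130.181.97 to 221.130.181.110


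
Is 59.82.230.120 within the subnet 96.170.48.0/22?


Subnet network: 96.170.48.0
Test IP AND mask: 59.82.228.0
No, 59.82.230.120 is not in 96.170.48.0/22


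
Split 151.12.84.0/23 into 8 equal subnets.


New prefix = 23 + 3 = 26
Each subnet has 64 addresses
  151.12.84.0/26
  151.12.84.64/26
  151.12.84.128/26
  151.12.84.192/26
  151.12.85.0/26
  151.12.85.64/26
  151.12.85.128/26
  151.12.85.192/26
Subnets: 151.12.84.0/26, 151.12.84.64/26, 151.12.84.128/26, 151.12.84.192/26, 151.12.85.0/26, 151.12.85.64/26, 151.12.85.128/26, 151.12.85.192/26


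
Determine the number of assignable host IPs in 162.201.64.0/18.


Host bits = 32 - 18 = 14
Total addresses = 2^14 = 16384
Usable = total - 2 (network and broadcast)
Usable hosts: 16382


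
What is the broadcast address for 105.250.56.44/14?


Network: 105.248.0.0/14
Host bits = 18
Set all host bits to 1:
Broadcast: 105.251.255.255


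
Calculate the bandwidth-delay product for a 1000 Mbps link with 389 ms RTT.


BDP = bandwidth * RTT
= 1000 Mbps * 389 ms
= 1000 * 1e6 * 389 / 1000 bits
= 389000000 bits
= 48625000 bytes
= 47485.3516 KB
BDP = 389000000 bits (48625000 bytes)


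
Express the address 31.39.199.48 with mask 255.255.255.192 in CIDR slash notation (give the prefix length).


Binary: 11111111.11111111.11111111.11000000
Count leading 1s
Prefix: /26


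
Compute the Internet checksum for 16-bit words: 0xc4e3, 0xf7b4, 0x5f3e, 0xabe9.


Sum all words (with carry folding):
+ 0xc4e3 = 0xc4e3
+ 0xf7b4 = 0xbc98
+ 0x5f3e = 0x1bd7
+ 0xabe9 = 0xc7c0
One's complement: ~0xc7c0
Checksum = 0x383f


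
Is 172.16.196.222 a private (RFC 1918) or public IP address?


RFC 1918 private ranges:
  10.0.0.0/8 (10.0.0.0 - 10.255.255.255)
  172.16.0.0/12 (172.16.0.0 - 172.31.255.255)
  192.168.0.0/16 (192.168.0.0 - 192.168.255.255)
Private (in 172.16.0.0/12)


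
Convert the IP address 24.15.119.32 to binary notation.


24 = 00011000
15 = 00001111
119 = 01110111
32 = 00100000
Binary: 00011000.00001111.01110111.00100000


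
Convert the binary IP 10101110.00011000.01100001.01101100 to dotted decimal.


10101110 = 174
00011000 = 24
01100001 = 97
01101100 = 108
IP: 174.24.97.108


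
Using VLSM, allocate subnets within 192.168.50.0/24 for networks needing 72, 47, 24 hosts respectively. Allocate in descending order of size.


72 hosts -> /25 (126 usable): 192.168.50.0/25
47 hosts -> /26 (62 usable): 192.168.50.128/26
24 hosts -> /27 (30 usable): 192.168.50.192/27
Allocation: 192.168.50.0/25 (72 hosts, 126 usable); 192.168.50.128/26 (47 hosts, 62 usable); 192.168.50.192/27 (24 hosts, 30 usable)


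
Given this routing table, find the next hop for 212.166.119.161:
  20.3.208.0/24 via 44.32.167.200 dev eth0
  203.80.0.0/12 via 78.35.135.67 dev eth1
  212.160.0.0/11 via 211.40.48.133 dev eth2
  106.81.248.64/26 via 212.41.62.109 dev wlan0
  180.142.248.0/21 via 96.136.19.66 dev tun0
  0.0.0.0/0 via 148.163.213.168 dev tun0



Longest prefix match for 212.166.119.161:
  /24 20.3.208.0: no
  /12 203.80.0.0: no
  /11 212.160.0.0: MATCH
  /26 106.81.248.64: no
  /21 180.142.248.0: no
  /0 0.0.0.0: MATCH
Selected: next-hop 211.40.48.133 via eth2 (matched /11)


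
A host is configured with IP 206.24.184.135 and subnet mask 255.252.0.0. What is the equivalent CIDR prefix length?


Binary: 11111111.11111100.00000000.00000000
Count leading 1s
Prefix: /14


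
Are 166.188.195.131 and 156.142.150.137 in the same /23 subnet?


Mask: 255.255.254.0
166.188.195.131 AND mask = 166.188.194.0
156.142.150.137 AND mask = 156.142.150.0
No, different subnets (166.188.194.0 vs 156.142.150.0)


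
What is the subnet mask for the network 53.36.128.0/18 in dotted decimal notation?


/18 means 18 network bits, 14 host bits
Binary: 11111111111111111100000000000000
Mask: 255.255.192.0


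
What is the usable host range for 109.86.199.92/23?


Network: 109.86.198.0
Broadcast: 109.86.199.255
First usable = network + 1
Last usable = broadcast - 1
Range: 109.86.198.1 to 109.86.199.254


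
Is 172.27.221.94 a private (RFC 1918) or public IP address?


RFC 1918 private ranges:
  10.0.0.0/8 (10.0.0.0 - 10.255.255.255)
  172.16.0.0/12 (172.16.0.0 - 172.31.255.255)
  192.168.0.0/16 (192.168.0.0 - 192.168.255.255)
Private (in 172.16.0.0/12)


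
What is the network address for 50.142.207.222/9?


IP:   00110010.10001110.11001111.11011110
Mask: 11111111.10000000.00000000.00000000
AND operation:
Net:  00110010.10000000.00000000.00000000
Network: 50.128.0.0/9


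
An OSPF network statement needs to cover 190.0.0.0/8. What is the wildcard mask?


Subnet mask: 255.0.0.0
Wildcard = 255.255.255.255 - subnet mask
255 - 255 = 0
255 - 0 = 255
255 - 0 = 255
255 - 0 = 255
Wildcard: 0.255.255.255


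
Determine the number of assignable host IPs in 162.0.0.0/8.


Host bits = 32 - 8 = 24
Total addresses = 2^24 = 16777216
Usable = total - 2 (network and broadcast)
Usable hosts: 16777214


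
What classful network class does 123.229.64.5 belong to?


First octet: 123
Binary: 01111011
0xxxxxxx -> Class A (1-126)
Class A, default mask 255.0.0.0 (/8)


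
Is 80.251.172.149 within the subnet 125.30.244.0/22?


Subnet network: 125.30.244.0
Test IP AND mask: 80.251.172.0
No, 80.251.172.149 is not in 125.30.244.0/22


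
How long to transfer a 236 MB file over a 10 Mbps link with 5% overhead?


Effective throughput = 10 * (1 - 5/100) = 9.5 Mbps
File size in Mb = 236 * 8 = 1888 Mb
Time = 1888 / 9.5
Time = 198.7368 seconds


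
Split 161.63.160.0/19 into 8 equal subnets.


New prefix = 19 + 3 = 22
Each subnet has 1024 addresses
  161.63.160.0/22
  161.63.164.0/22
  161.63.168.0/22
  161.63.172.0/22
  161.63.176.0/22
  161.63.180.0/22
  161.63.184.0/22
  161.63.188.0/22
Subnets: 161.63.160.0/22, 161.63.164.0/22, 161.63.168.0/22, 161.63.172.0/22, 161.63.176.0/22, 161.63.180.0/22, 161.63.184.0/22, 161.63.188.0/22


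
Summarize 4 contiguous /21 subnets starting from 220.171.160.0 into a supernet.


Original prefix: /21
Number of subnets: 4 = 2^2
New prefix = 21 - 2 = 19
Supernet: 220.171.160.0/19


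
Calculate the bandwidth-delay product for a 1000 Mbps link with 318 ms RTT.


BDP = bandwidth * RTT
= 1000 Mbps * 318 ms
= 1000 * 1e6 * 318 / 1000 bits
= 318000000 bits
= 39750000 bytes
= 38818.3594 KB
BDP = 318000000 bits (39750000 bytes)


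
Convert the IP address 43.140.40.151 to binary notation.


43 = 00101011
140 = 10001100
40 = 00101000
151 = 10010111
Binary: 00101011.10001100.00101000.10010111


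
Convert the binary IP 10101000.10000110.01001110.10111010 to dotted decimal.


10101000 = 168
10000110 = 134
01001110 = 78
10111010 = 186
IP: 168.134.78.186


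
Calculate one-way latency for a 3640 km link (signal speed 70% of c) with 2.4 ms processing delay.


Speed = 0.7 * 3e5 km/s = 210000 km/s
Propagation delay = 3640 / 210000 = 0.0173 s = 17.3333 ms
Processing delay = 2.4 ms
Total one-way latency = 19.7333 ms


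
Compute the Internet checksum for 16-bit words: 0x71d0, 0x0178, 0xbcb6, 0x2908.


Sum all words (with carry folding):
+ 0x71d0 = 0x71d0
+ 0x0178 = 0x7348
+ 0xbcb6 = 0x2fff
+ 0x2908 = 0x5907
One's complement: ~0x5907
Checksum = 0xa6f8


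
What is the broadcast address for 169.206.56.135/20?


Network: 169.206.48.0/20
Host bits = 12
Set all host bits to 1:
Broadcast: 169.206.63.255


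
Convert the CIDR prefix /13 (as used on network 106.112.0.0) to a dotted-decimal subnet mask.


/13 means 13 network bits, 19 host bits
Binary: 11111111111110000000000000000000
Mask: 255.248.0.0


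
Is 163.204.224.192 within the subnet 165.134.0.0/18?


Subnet network: 165.134.0.0
Test IP AND mask: 163.204.192.0
No, 163.204.224.192 is not in 165.134.0.0/18


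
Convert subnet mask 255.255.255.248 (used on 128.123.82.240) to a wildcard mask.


Subnet mask: 255.255.255.248
Wildcard = 255.255.255.255 - subnet mask
255 - 255 = 0
255 - 255 = 0
255 - 255 = 0
255 - 248 = 7
Wildcard: 0.0.0.7


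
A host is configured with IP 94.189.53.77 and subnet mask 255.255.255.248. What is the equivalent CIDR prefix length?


Binary: 11111111.11111111.11111111.11111000
Count leading 1s
Prefix: /29


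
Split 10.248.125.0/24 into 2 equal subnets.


New prefix = 24 + 1 = 25
Each subnet has 128 addresses
  10.248.125.0/25
  10.248.125.128/25
Subnets: 10.248.125.0/25, 10.248.125.128/25


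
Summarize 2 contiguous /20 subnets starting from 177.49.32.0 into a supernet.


Original prefix: /20
Number of subnets: 2 = 2^1
New prefix = 20 - 1 = 19
Supernet: 177.49.32.0/19


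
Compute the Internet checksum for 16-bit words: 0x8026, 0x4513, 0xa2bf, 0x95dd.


Sum all words (with carry folding):
+ 0x8026 = 0x8026
+ 0x4513 = 0xc539
+ 0xa2bf = 0x67f9
+ 0x95dd = 0xfdd6
One's complement: ~0xfdd6
Checksum = 0x0229


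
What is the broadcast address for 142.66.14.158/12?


Network: 142.64.0.0/12
Host bits = 20
Set all host bits to 1:
Broadcast: 142.79.255.255


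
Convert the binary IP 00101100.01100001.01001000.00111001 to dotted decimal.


00101100 = 44
01100001 = 97
01001000 = 72
00111001 = 57
IP: 44.97.72.57


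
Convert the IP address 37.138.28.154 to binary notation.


37 = 00100101
138 = 10001010
28 = 00011100
154 = 10011010
Binary: 00100101.10001010.00011100.10011010


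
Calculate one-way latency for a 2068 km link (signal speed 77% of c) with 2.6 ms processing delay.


Speed = 0.77 * 3e5 km/s = 231000 km/s
Propagation delay = 2068 / 231000 = 0.009 s = 8.9524 ms
Processing delay = 2.6 ms
Total one-way latency = 11.5524 ms


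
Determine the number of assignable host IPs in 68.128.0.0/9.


Host bits = 32 - 9 = 23
Total addresses = 2^23 = 8388608
Usable = total - 2 (network and broadcast)
Usable hosts: 8388606


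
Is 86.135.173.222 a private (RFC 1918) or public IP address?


RFC 1918 private ranges:
  10.0.0.0/8 (10.0.0.0 - 10.255.255.255)
  172.16.0.0/12 (172.16.0.0 - 172.31.255.255)
  192.168.0.0/16 (192.168.0.0 - 192.168.255.255)
Public (not in any RFC 1918 range)


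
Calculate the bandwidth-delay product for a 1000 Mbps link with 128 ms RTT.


BDP = bandwidth * RTT
= 1000 Mbps * 128 ms
= 1000 * 1e6 * 128 / 1000 bits
= 128000000 bits
= 16000000 bytes
= 15625 KB
BDP = 128000000 bits (16000000 bytes)


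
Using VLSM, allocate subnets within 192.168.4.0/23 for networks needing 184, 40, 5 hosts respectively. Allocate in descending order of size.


184 hosts -> /24 (254 usable): 192.168.4.0/24
40 hosts -> /26 (62 usable): 192.168.5.0/26
5 hosts -> /29 (6 usable): 192.168.5.64/29
Allocation: 192.168.4.0/24 (184 hosts, 254 usable); 192.168.5.0/26 (40 hosts, 62 usable); 192.168.5.64/29 (5 hosts, 6 usable)


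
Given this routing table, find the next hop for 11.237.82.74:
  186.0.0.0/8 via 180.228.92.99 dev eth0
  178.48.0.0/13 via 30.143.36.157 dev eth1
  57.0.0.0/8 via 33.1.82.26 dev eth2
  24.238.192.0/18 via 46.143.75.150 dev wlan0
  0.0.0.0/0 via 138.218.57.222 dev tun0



Longest prefix match for 11.237.82.74:
  /8 186.0.0.0: no
  /13 178.48.0.0: no
  /8 57.0.0.0: no
  /18 24.238.192.0: no
  /0 0.0.0.0: MATCH
Selected: next-hop 138.218.57.222 via tun0 (matched /0)


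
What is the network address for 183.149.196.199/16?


IP:   10110111.10010101.11000100.11000111
Mask: 11111111.11111111.00000000.00000000
AND operation:
Net:  10110111.10010101.00000000.00000000
Network: 183.149.0.0/16


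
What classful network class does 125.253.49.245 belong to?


First octet: 125
Binary: 01111101
0xxxxxxx -> Class A (1-126)
Class A, default mask 255.0.0.0 (/8)


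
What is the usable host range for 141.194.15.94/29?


Network: 141.194.15.88
Broadcast: 141.194.15.95
First usable = network + 1
Last usable = broadcast - 1
Range: 141.194.15.89 to 141.194.15.94


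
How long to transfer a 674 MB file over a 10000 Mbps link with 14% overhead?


Effective throughput = 10000 * (1 - 14/100) = 8600 Mbps
File size in Mb = 674 * 8 = 5392 Mb
Time = 5392 / 8600
Time = 0.627 seconds


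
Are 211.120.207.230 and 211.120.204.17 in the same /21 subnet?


Mask: 255.255.248.0
211.120.207.230 AND mask = 211.120.200.0
211.120.204.17 AND mask = 211.120.200.0
Yes, same subnet (211.120.200.0)


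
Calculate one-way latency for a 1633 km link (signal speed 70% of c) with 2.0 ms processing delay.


Speed = 0.7 * 3e5 km/s = 210000 km/s
Propagation delay = 1633 / 210000 = 0.0078 s = 7.7762 ms
Processing delay = 2.0 ms
Total one-way latency = 9.7762 ms
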